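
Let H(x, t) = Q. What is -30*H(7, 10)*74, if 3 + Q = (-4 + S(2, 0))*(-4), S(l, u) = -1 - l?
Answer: -55500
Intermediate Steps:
Q = 25 (Q = -3 + (-4 + (-1 - 1*2))*(-4) = -3 + (-4 + (-1 - 2))*(-4) = -3 + (-4 - 3)*(-4) = -3 - 7*(-4) = -3 + 28 = 25)
H(x, t) = 25
-30*H(7, 10)*74 = -30*25*74 = -750*74 = -55500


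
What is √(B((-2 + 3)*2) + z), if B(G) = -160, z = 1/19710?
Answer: I*√6906381810/6570 ≈ 12.649*I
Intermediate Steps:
z = 1/19710 ≈ 5.0736e-5
√(B((-2 + 3)*2) + z) = √(-160 + 1/19710) = √(-3153599/19710) = I*√6906381810/6570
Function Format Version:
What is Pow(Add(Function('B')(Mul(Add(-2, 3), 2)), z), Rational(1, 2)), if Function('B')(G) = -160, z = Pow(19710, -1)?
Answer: Mul(Rational(1, 6570), I, Pow(6906381810, Rational(1, 2))) ≈ Mul(12.649, I)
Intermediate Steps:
z = Rational(1, 19710) ≈ 5.0736e-5
Pow(Add(Function('B')(Mul(Add(-2, 3), 2)), z), Rational(1, 2)) = Pow(Add(-160, Rational(1, 19710)), Rational(1, 2)) = Pow(Rational(-3153599, 19710), Rational(1, 2)) = Mul(Rational(1, 6570), I, Pow(6906381810, Rational(1, 2)))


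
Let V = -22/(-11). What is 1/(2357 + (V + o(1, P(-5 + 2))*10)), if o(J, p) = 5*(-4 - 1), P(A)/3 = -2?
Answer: 1/2109 ≈ 0.00047416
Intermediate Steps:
P(A) = -6 (P(A) = 3*(-2) = -6)
o(J, p) = -25 (o(J, p) = 5*(-5) = -25)
V = 2 (V = -22*(-1/11) = 2)
1/(2357 + (V + o(1, P(-5 + 2))*10)) = 1/(2357 + (2 - 25*10)) = 1/(2357 + (2 - 250)) = 1/(2357 - 248) = 1/2109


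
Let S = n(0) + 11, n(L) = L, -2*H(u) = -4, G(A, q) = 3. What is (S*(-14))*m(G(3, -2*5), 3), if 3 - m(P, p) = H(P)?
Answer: -154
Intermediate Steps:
H(u) = 2 (H(u) = -½*(-4) = 2)
m(P, p) = 1 (m(P, p) = 3 - 1*2 = 3 - 2 = 1)
S = 11 (S = 0 + 11 = 11)
(S*(-14))*m(G(3, -2*5), 3) = (11*(-14))*1 = -154*1 = -154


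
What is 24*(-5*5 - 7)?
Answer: -768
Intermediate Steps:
24*(-5*5 - 7) = 24*(-25 - 7) = 24*(-32) = -768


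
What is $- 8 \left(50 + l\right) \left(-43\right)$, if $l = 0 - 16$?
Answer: $11696$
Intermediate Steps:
$l = -16$
$- 8 \left(50 + l\right) \left(-43\right) = - 8 \left(50 - 16\right) \left(-43\right) = \left(-8\right) 34 \left(-43\right) = \left(-272\right) \left(-43\right) = 11696$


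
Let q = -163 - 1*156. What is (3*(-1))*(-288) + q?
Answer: 545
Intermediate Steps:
q = -319 (q = -163 - 156 = -319)
(3*(-1))*(-288) + q = (3*(-1))*(-288) - 319 = -3*(-288) - 319 = 864 - 319 = 545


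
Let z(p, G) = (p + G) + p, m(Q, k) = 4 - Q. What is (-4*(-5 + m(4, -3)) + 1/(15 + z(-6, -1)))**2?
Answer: 1681/4 ≈ 420.25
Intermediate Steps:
z(p, G) = G + 2*p (z(p, G) = (G + p) + p = G + 2*p)
(-4*(-5 + m(4, -3)) + 1/(15 + z(-6, -1)))**2 = (-4*(-5 + (4 - 1*4)) + 1/(15 + (-1 + 2*(-6))))**2 = (-4*(-5 + (4 - 4)) + 1/(15 + (-1 - 12)))**2 = (-4*(-5 + 0) + 1/(15 - 13))**2 = (-4*(-5) + 1/2)**2 = (20 + 1/2)**2 = (41/2)**2 = 1681/4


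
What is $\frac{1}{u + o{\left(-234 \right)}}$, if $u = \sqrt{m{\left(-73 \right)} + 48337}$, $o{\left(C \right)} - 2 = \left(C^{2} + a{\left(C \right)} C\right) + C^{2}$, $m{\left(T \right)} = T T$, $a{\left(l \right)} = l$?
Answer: $\frac{82135}{13492289617} - \frac{\sqrt{53666}}{26984579234} \approx 6.079 \cdot 10^{-6}$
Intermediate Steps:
$m{\left(T \right)} = T^{2}$
$o{\left(C \right)} = 2 + 3 C^{2}$ ($o{\left(C \right)} = 2 + \left(\left(C^{2} + C C\right) + C^{2}\right) = 2 + \left(\left(C^{2} + C^{2}\right) + C^{2}\right) = 2 + \left(2 C^{2} + C^{2}\right) = 2 + 3 C^{2}$)
$u = \sqrt{53666}$ ($u = \sqrt{\left(-73\right)^{2} + 48337} = \sqrt{5329 + 48337} = \sqrt{53666} \approx 231.66$)
$\frac{1}{u + o{\left(-234 \right)}} = \frac{1}{\sqrt{53666} + \left(2 + 3 \left(-234\right)^{2}\right)} = \frac{1}{\sqrt{53666} + \left(2 + 3 \cdot 54756\right)} = \frac{1}{\sqrt{53666} + \left(2 + 164268\right)} = \frac{1}{\sqrt{53666} + 164270} = \frac{1}{164270 + \sqrt{53666}}$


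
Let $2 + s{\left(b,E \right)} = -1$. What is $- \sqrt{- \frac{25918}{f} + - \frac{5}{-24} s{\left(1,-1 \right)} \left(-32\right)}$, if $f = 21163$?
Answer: $- \frac{\sqrt{8408948746}}{21163} \approx -4.333$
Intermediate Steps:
$s{\left(b,E \right)} = -3$ ($s{\left(b,E \right)} = -2 - 1 = -3$)
$- \sqrt{- \frac{25918}{f} + - \frac{5}{-24} s{\left(1,-1 \right)} \left(-32\right)} = - \sqrt{- \frac{25918}{21163} + - \frac{5}{-24} \left(-3\right) \left(-32\right)} = - \sqrt{\left(-25918\right) \frac{1}{21163} + \left(-5\right) \left(- \frac{1}{24}\right) \left(-3\right) \left(-32\right)} = - \sqrt{- \frac{25918}{21163} + \frac{5}{24} \left(-3\right) \left(-32\right)} = - \sqrt{- \frac{25918}{21163} - -20} = - \sqrt{- \frac{25918}{21163} + 20} = - \sqrt{\frac{397342}{21163}} = - \frac{\sqrt{8408948746}}{21163}$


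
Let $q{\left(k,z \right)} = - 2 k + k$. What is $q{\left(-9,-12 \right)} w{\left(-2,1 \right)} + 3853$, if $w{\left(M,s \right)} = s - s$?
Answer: $3853$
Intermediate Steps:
$w{\left(M,s \right)} = 0$
$q{\left(k,z \right)} = - k$
$q{\left(-9,-12 \right)} w{\left(-2,1 \right)} + 3853 = \left(-1\right) \left(-9\right) 0 + 3853 = 9 \cdot 0 + 3853 = 0 + 3853 = 3853$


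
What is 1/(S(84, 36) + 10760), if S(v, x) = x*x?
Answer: 1/12056 ≈ 8.2946e-5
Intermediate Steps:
S(v, x) = x**2
1/(S(84, 36) + 10760) = 1/(36**2 + 10760) = 1/(1296 + 10760) = 1/12056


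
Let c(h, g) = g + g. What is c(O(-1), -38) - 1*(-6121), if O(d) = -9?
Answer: 6045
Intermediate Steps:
c(h, g) = 2*g
c(O(-1), -38) - 1*(-6121) = 2*(-38) - 1*(-6121) = -76 + 6121 = 6045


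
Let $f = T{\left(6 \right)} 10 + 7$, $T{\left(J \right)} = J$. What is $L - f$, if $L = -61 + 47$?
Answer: $-81$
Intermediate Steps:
$f = 67$ ($f = 6 \cdot 10 + 7 = 60 + 7 = 67$)
$L = -14$
$L - f = -14 - 67 = -81$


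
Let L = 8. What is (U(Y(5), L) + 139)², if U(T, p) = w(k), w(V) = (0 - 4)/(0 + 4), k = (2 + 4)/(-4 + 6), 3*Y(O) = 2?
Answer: 19044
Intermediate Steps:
Y(O) = ⅔ (Y(O) = (⅓)*2 = ⅔)
k = 3 (k = 6/2 = 6*(½) = 3)
w(V) = -1 (w(V) = -4/4 = -4*¼ = -1)
U(T, p) = -1
(U(Y(5), L) + 139)² = (-1 + 139)² = 138² = 19044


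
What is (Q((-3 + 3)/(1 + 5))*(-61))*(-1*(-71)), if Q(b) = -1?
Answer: 4331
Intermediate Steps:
(Q((-3 + 3)/(1 + 5))*(-61))*(-1*(-71)) = (-1*(-61))*(-1*(-71)) = 61*71 = 4331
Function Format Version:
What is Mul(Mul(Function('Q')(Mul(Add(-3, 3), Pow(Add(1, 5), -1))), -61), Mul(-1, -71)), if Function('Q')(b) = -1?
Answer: 4331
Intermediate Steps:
Mul(Mul(Function('Q')(Mul(Add(-3, 3), Pow(Add(1, 5), -1))), -61), Mul(-1, -71)) = Mul(Mul(-1, -61), Mul(-1, -71)) = Mul(61, 71) = 4331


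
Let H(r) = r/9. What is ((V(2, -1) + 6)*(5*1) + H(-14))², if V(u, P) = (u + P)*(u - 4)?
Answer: 27556/81 ≈ 340.20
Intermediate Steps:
H(r) = r/9 (H(r) = r*(⅑) = r/9)
V(u, P) = (-4 + u)*(P + u) (V(u, P) = (P + u)*(-4 + u) = (-4 + u)*(P + u))
((V(2, -1) + 6)*(5*1) + H(-14))² = (((2² - 4*(-1) - 4*2 - 1*2) + 6)*(5*1) + (⅑)*(-14))² = (((4 + 4 - 8 - 2) + 6)*5 - 14/9)² = ((-2 + 6)*5 - 14/9)² = (4*5 - 14/9)² = (20 - 14/9)² = (166/9)² = 27556/81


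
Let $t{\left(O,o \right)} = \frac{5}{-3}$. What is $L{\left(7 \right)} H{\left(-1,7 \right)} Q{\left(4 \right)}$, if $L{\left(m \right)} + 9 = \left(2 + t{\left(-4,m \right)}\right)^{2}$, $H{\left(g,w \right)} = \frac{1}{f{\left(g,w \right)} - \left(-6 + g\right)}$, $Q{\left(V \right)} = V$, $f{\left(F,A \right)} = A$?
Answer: $- \frac{160}{63} \approx -2.5397$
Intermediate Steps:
$H{\left(g,w \right)} = \frac{1}{6 + w - g}$ ($H{\left(g,w \right)} = \frac{1}{w - \left(-6 + g\right)} = \frac{1}{6 + w - g}$)
$t{\left(O,o \right)} = - \frac{5}{3}$ ($t{\left(O,o \right)} = 5 \left(- \frac{1}{3}\right) = - \frac{5}{3}$)
$L{\left(m \right)} = - \frac{80}{9}$ ($L{\left(m \right)} = -9 + \left(2 - \frac{5}{3}\right)^{2} = -9 + \left(\frac{1}{3}\right)^{2} = -9 + \frac{1}{9} = - \frac{80}{9}$)
$L{\left(7 \right)} H{\left(-1,7 \right)} Q{\left(4 \right)} = - \frac{80}{9 \left(6 + 7 - -1\right)} 4 = - \frac{80}{9 \left(6 + 7 + 1\right)} 4 = - \frac{80}{9 \cdot 14} \cdot 4 = \left(- \frac{80}{9}\right) \frac{1}{14} \cdot 4 = \left(- \frac{40}{63}\right) 4 = - \frac{160}{63}$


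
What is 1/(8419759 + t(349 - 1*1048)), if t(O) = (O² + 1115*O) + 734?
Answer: 1/8129709 ≈ 1.2301e-7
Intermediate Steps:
t(O) = 734 + O² + 1115*O
1/(8419759 + t(349 - 1*1048)) = 1/(8419759 + (734 + (349 - 1*1048)² + 1115*(349 - 1*1048))) = 1/(8419759 + (734 + (349 - 1048)² + 1115*(349 - 1048))) = 1/(8419759 + (734 + (-699)² + 1115*(-699))) = 1/(8419759 + (734 + 488601 - 779385)) = 1/(8419759 - 290050) = 1/8129709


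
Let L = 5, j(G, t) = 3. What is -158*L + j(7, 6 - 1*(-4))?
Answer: -787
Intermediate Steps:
-158*L + j(7, 6 - 1*(-4)) = -158*5 + 3 = -790 + 3 = -787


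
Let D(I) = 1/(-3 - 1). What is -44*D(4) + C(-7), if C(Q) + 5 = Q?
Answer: -1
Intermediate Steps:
D(I) = -¼ (D(I) = 1/(-4) = -¼)
C(Q) = -5 + Q
-44*D(4) + C(-7) = -44*(-¼) + (-5 - 7) = 11 - 12 = -1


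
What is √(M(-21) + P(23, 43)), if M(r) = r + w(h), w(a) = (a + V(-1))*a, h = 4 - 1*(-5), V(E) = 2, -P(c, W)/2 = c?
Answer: 4*√2 ≈ 5.6569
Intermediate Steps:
P(c, W) = -2*c
h = 9 (h = 4 + 5 = 9)
w(a) = a*(2 + a) (w(a) = (a + 2)*a = (2 + a)*a = a*(2 + a))
M(r) = 99 + r (M(r) = r + 9*(2 + 9) = r + 9*11 = r + 99 = 99 + r)
√(M(-21) + P(23, 43)) = √((99 - 21) - 2*23) = √(78 - 46) = √32 = 4*√2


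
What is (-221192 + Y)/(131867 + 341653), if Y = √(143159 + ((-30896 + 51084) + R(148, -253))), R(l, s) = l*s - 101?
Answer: -27649/59190 + √13978/157840 ≈ -0.46637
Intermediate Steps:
R(l, s) = -101 + l*s
Y = 3*√13978 (Y = √(143159 + ((-30896 + 51084) + (-101 + 148*(-253)))) = √(143159 + (20188 + (-101 - 37444))) = √(143159 + (20188 - 37545)) = √(143159 - 17357) = √125802 = 3*√13978 ≈ 354.69)
(-221192 + Y)/(131867 + 341653) = (-221192 + 3*√13978)/(131867 + 341653) = (-221192 + 3*√13978)/473520 = (-221192 + 3*√13978)*(1/473520) = -27649/59190 + √13978/157840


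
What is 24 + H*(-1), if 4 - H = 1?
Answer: 21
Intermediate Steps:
H = 3 (H = 4 - 1*1 = 4 - 1 = 3)
24 + H*(-1) = 24 + 3*(-1) = 24 - 3 = 21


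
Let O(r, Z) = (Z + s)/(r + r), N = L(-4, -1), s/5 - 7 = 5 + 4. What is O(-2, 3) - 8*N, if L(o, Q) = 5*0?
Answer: -83/4 ≈ -20.750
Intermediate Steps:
L(o, Q) = 0
s = 80 (s = 35 + 5*(5 + 4) = 35 + 5*9 = 35 + 45 = 80)
N = 0
O(r, Z) = (80 + Z)/(2*r) (O(r, Z) = (Z + 80)/(r + r) = (80 + Z)/((2*r)) = (80 + Z)*(1/(2*r)) = (80 + Z)/(2*r))
O(-2, 3) - 8*N = (½)*(80 + 3)/(-2) - 8*0 = (½)*(-½)*83 + 0 = -83/4 + 0 = -83/4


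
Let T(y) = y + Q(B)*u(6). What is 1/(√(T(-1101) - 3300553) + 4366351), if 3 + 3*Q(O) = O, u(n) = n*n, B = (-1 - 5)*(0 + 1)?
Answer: 4366351/19065024356963 - I*√3301762/19065024356963 ≈ 2.2902e-7 - 9.5309e-11*I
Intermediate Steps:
B = -6 (B = -6*1 = -6)
u(n) = n²
Q(O) = -1 + O/3
T(y) = -108 + y (T(y) = y + (-1 + (⅓)*(-6))*6² = y + (-1 - 2)*36 = y - 3*36 = y - 108 = -108 + y)
1/(√(T(-1101) - 3300553) + 4366351) = 1/(√((-108 - 1101) - 3300553) + 4366351) = 1/(√(-1209 - 3300553) + 4366351) = 1/(√(-3301762) + 4366351) = 1/(I*√3301762 + 4366351) = 1/(4366351 + I*√3301762)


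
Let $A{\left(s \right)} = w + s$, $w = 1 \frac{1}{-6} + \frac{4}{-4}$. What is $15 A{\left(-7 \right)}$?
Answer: $- \frac{245}{2} \approx -122.5$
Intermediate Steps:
$w = - \frac{7}{6}$ ($w = 1 \left(- \frac{1}{6}\right) + 4 \left(- \frac{1}{4}\right) = - \frac{1}{6} - 1 = - \frac{7}{6} \approx -1.1667$)
$A{\left(s \right)} = - \frac{7}{6} + s$
$15 A{\left(-7 \right)} = 15 \left(- \frac{7}{6} - 7\right) = 15 \left(- \frac{49}{6}\right) = - \frac{245}{2}$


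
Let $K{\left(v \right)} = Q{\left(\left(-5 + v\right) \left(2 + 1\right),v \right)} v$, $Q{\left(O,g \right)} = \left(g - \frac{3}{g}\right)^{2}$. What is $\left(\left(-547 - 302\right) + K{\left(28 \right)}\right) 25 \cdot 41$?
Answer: $\frac{600843725}{28} \approx 2.1459 \cdot 10^{7}$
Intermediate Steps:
$K{\left(v \right)} = \frac{\left(-3 + v^{2}\right)^{2}}{v}$ ($K{\left(v \right)} = \frac{\left(-3 + v^{2}\right)^{2}}{v^{2}} v = \frac{\left(-3 + v^{2}\right)^{2}}{v}$)
$\left(\left(-547 - 302\right) + K{\left(28 \right)}\right) 25 \cdot 41 = \left(\left(-547 - 302\right) + \frac{\left(-3 + 28^{2}\right)^{2}}{28}\right) 25 \cdot 41 = \left(\left(-547 - 302\right) + \frac{\left(-3 + 784\right)^{2}}{28}\right) 1025 = \left(-849 + \frac{781^{2}}{28}\right) 1025 = \left(-849 + \frac{1}{28} \cdot 609961\right) 1025 = \left(-849 + \frac{609961}{28}\right) 1025 = \frac{586189}{28} \cdot 1025 = \frac{600843725}{28}$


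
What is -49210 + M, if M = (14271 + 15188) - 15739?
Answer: -35490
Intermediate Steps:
M = 13720 (M = 29459 - 15739 = 13720)
-49210 + M = -49210 + 13720 = -35490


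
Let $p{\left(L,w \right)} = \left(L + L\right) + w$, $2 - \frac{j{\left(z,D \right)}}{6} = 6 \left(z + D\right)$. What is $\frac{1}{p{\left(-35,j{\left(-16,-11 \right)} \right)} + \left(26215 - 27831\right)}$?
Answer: $- \frac{1}{702} \approx -0.0014245$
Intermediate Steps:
$j{\left(z,D \right)} = 12 - 36 D - 36 z$ ($j{\left(z,D \right)} = 12 - 6 \cdot 6 \left(z + D\right) = 12 - 6 \cdot 6 \left(D + z\right) = 12 - 6 \left(6 D + 6 z\right) = 12 - \left(36 D + 36 z\right) = 12 - 36 D - 36 z$)
$p{\left(L,w \right)} = w + 2 L$ ($p{\left(L,w \right)} = 2 L + w = w + 2 L$)
$\frac{1}{p{\left(-35,j{\left(-16,-11 \right)} \right)} + \left(26215 - 27831\right)} = \frac{1}{\left(\left(12 - -396 - -576\right) + 2 \left(-35\right)\right) + \left(26215 - 27831\right)} = \frac{1}{\left(\left(12 + 396 + 576\right) - 70\right) + \left(26215 - 27831\right)} = \frac{1}{\left(984 - 70\right) - 1616} = \frac{1}{914 - 1616} = \frac{1}{-702} = - \frac{1}{702}$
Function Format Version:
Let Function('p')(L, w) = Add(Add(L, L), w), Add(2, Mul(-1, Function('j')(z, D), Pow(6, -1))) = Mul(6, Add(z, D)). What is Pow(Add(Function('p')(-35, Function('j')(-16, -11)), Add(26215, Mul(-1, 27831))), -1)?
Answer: Rational(-1, 702) ≈ -0.0014245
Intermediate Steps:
Function('j')(z, D) = Add(12, Mul(-36, D), Mul(-36, z)) (Function('j')(z, D) = Add(12, Mul(-6, Mul(6, Add(z, D)))) = Add(12, Mul(-6, Mul(6, Add(D, z)))) = Add(12, Mul(-6, Add(Mul(6, D), Mul(6, z)))) = Add(12, Add(Mul(-36, D), Mul(-36, z))) = Add(12, Mul(-36, D), Mul(-36, z)))
Function('p')(L, w) = Add(w, Mul(2, L)) (Function('p')(L, w) = Add(Mul(2, L), w) = Add(w, Mul(2, L)))
Pow(Add(Function('p')(-35, Function('j')(-16, -11)), Add(26215, Mul(-1, 27831))), -1) = Pow(Add(Add(Add(12, Mul(-36, -11), Mul(-36, -16)), Mul(2, -35)), Add(26215, Mul(-1, 27831))), -1) = Pow(Add(Add(Add(12, 396, 576), -70), Add(26215, -27831)), -1) = Pow(Add(Add(984, -70), -1616), -1) = Pow(Add(914, -1616), -1) = Pow(-702, -1) = Rational(-1, 702)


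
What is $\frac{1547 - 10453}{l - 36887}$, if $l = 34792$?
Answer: $\frac{8906}{2095} \approx 4.2511$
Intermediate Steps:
$\frac{1547 - 10453}{l - 36887} = \frac{1547 - 10453}{34792 - 36887} = - \frac{8906}{-2095} = \left(-8906\right) \left(- \frac{1}{2095}\right) = \frac{8906}{2095}$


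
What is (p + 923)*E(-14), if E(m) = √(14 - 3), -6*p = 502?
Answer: 2518*√11/3 ≈ 2783.8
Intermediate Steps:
p = -251/3 (p = -⅙*502 = -251/3 ≈ -83.667)
E(m) = √11
(p + 923)*E(-14) = (-251/3 + 923)*√11 = 2518*√11/3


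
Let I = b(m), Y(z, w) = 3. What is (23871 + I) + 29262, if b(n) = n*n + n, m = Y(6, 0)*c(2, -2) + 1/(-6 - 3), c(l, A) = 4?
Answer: 4316185/81 ≈ 53286.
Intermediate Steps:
m = 107/9 (m = 3*4 + 1/(-6 - 3) = 12 + 1/(-9) = 12 - ⅑ = 107/9 ≈ 11.889)
b(n) = n + n² (b(n) = n² + n = n + n²)
I = 12412/81 (I = 107*(1 + 107/9)/9 = (107/9)*(116/9) = 12412/81 ≈ 153.23)
(23871 + I) + 29262 = (23871 + 12412/81) + 29262 = 1945963/81 + 29262 = 4316185/81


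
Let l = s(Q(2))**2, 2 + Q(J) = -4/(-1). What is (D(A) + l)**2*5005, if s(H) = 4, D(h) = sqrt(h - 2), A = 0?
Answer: 1271270 + 160160*I*sqrt(2) ≈ 1.2713e+6 + 2.265e+5*I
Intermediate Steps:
D(h) = sqrt(-2 + h)
Q(J) = 2 (Q(J) = -2 - 4/(-1) = -2 - 4*(-1) = -2 + 4 = 2)
l = 16 (l = 4**2 = 16)
(D(A) + l)**2*5005 = (sqrt(-2 + 0) + 16)**2*5005 = (sqrt(-2) + 16)**2*5005 = (I*sqrt(2) + 16)**2*5005 = (16 + I*sqrt(2))**2*5005 = 5005*(16 + I*sqrt(2))**2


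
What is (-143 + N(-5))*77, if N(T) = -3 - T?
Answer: -10857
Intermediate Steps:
(-143 + N(-5))*77 = (-143 + (-3 - 1*(-5)))*77 = (-143 + (-3 + 5))*77 = (-143 + 2)*77 = -141*77 = -10857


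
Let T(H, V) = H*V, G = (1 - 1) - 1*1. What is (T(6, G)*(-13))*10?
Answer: 780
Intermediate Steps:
G = -1 (G = 0 - 1 = -1)
(T(6, G)*(-13))*10 = ((6*(-1))*(-13))*10 = -6*(-13)*10 = 78*10 = 780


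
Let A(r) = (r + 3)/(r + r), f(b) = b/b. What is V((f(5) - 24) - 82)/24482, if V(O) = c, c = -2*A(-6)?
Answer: -1/48964 ≈ -2.0423e-5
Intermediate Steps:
f(b) = 1
A(r) = (3 + r)/(2*r) (A(r) = (3 + r)/((2*r)) = (3 + r)*(1/(2*r)) = (3 + r)/(2*r))
c = -½ (c = -(3 - 6)/(-6) = -(-1)*(-3)/6 = -2*¼ = -½ ≈ -0.50000)
V(O) = -½
V((f(5) - 24) - 82)/24482 = -½/24482 = -½*1/24482 = -1/48964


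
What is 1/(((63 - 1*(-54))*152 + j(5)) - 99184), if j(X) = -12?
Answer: -1/81412 ≈ -1.2283e-5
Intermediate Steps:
1/(((63 - 1*(-54))*152 + j(5)) - 99184) = 1/(((63 - 1*(-54))*152 - 12) - 99184) = 1/(((63 + 54)*152 - 12) - 99184) = 1/((117*152 - 12) - 99184) = 1/((17784 - 12) - 99184) = 1/(17772 - 99184) = 1/(-81412) = -1/81412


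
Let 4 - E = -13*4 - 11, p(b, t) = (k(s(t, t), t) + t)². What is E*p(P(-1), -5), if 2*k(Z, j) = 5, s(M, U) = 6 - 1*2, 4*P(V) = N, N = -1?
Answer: 1675/4 ≈ 418.75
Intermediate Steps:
P(V) = -¼ (P(V) = (¼)*(-1) = -¼)
s(M, U) = 4 (s(M, U) = 6 - 2 = 4)
k(Z, j) = 5/2 (k(Z, j) = (½)*5 = 5/2)
p(b, t) = (5/2 + t)²
E = 67 (E = 4 - (-13*4 - 11) = 4 - (-52 - 11) = 4 - 1*(-63) = 4 + 63 = 67)
E*p(P(-1), -5) = 67*((5 + 2*(-5))²/4) = 67*((5 - 10)²/4) = 67*((¼)*(-5)²) = 67*((¼)*25) = 67*(25/4) = 1675/4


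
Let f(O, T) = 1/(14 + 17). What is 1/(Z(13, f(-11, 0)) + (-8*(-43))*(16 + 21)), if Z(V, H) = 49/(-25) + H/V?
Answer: 10075/128214878 ≈ 7.8579e-5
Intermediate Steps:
f(O, T) = 1/31
Z(V, H) = -49/25 + H/V (Z(V, H) = 49*(-1/25) + H/V = -49/25 + H/V)
1/(Z(13, f(-11, 0)) + (-8*(-43))*(16 + 21)) = 1/((-49/25 + (1/31)/13) + (-8*(-43))*(16 + 21)) = 1/((-49/25 + (1/31)*(1/13)) + 344*37) = 1/((-49/25 + 1/403) + 12728) = 1/(-19722/10075 + 12728) = 1/(128214878/10075) = 10075/128214878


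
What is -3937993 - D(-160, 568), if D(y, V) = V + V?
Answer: -3939129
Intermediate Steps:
D(y, V) = 2*V
-3937993 - D(-160, 568) = -3937993 - 2*568 = -3937993 - 1*1136 = -3937993 - 1136 = -3939129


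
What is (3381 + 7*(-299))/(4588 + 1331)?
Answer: 1288/5919 ≈ 0.21760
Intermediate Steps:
(3381 + 7*(-299))/(4588 + 1331) = (3381 - 2093)/5919 = 1288*(1/5919) = 1288/5919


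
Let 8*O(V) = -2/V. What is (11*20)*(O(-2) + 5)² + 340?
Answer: 97895/16 ≈ 6118.4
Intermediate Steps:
O(V) = -1/(4*V) (O(V) = (-2/V)/8 = -1/(4*V))
(11*20)*(O(-2) + 5)² + 340 = (11*20)*(-¼/(-2) + 5)² + 340 = 220*(-¼*(-½) + 5)² + 340 = 220*(⅛ + 5)² + 340 = 220*(41/8)² + 340 = 220*(1681/64) + 340 = 92455/16 + 340 = 97895/16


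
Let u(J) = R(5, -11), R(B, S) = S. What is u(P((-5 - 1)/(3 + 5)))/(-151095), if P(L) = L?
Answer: 11/151095 ≈ 7.2802e-5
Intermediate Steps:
u(J) = -11
u(P((-5 - 1)/(3 + 5)))/(-151095) = -11/(-151095) = -11*(-1/151095) = 11/151095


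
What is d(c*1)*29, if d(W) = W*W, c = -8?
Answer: 1856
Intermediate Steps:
d(W) = W²
d(c*1)*29 = (-8*1)²*29 = (-8)²*29 = 64*29 = 1856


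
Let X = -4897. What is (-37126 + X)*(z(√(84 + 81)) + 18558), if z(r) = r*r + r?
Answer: -786796629 - 42023*√165 ≈ -7.8734e+8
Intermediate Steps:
z(r) = r + r² (z(r) = r² + r = r + r²)
(-37126 + X)*(z(√(84 + 81)) + 18558) = (-37126 - 4897)*(√(84 + 81)*(1 + √(84 + 81)) + 18558) = -42023*(√165*(1 + √165) + 18558) = -42023*(18558 + √165*(1 + √165)) = -779862834 - 42023*√165*(1 + √165)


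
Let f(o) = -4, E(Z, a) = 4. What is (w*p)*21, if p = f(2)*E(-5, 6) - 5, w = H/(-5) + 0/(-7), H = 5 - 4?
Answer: 441/5 ≈ 88.200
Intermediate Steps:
H = 1
w = -1/5 (w = 1/(-5) + 0/(-7) = 1*(-1/5) + 0*(-1/7) = -1/5 + 0 = -1/5 ≈ -0.20000)
p = -21 (p = -4*4 - 5 = -16 - 5 = -21)
(w*p)*21 = -1/5*(-21)*21 = (21/5)*21 = 441/5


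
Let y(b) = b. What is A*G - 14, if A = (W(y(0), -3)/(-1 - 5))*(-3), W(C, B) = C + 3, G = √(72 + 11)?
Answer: -14 + 3*√83/2 ≈ -0.33435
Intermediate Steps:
G = √83 ≈ 9.1104
W(C, B) = 3 + C
A = 3/2 (A = ((3 + 0)/(-1 - 5))*(-3) = (3/(-6))*(-3) = (3*(-⅙))*(-3) = -½*(-3) = 3/2 ≈ 1.5000)
A*G - 14 = 3*√83/2 - 14 = -14 + 3*√83/2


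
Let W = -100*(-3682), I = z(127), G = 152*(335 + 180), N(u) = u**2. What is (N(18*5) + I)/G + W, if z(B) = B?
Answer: 1516984433/4120 ≈ 3.6820e+5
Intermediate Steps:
G = 78280 (G = 152*515 = 78280)
I = 127
W = 368200
(N(18*5) + I)/G + W = ((18*5)**2 + 127)/78280 + 368200 = (90**2 + 127)*(1/78280) + 368200 = (8100 + 127)*(1/78280) + 368200 = 8227*(1/78280) + 368200 = 433/4120 + 368200 = 1516984433/4120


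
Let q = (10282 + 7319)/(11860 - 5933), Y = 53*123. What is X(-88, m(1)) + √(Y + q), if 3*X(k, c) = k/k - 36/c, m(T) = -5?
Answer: 41/15 + √229112416878/5927 ≈ 83.492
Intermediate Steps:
Y = 6519
q = 17601/5927 ≈ 2.9696
X(k, c) = ⅓ - 12/c (X(k, c) = (k/k - 36/c)/3 = (1 - 36/c)/3 = ⅓ - 12/c)
X(-88, m(1)) + √(Y + q) = (⅓)*(-36 - 5)/(-5) + √(6519 + 17601/5927) = (⅓)*(-⅕)*(-41) + √(38655714/5927) = 41/15 + √229112416878/5927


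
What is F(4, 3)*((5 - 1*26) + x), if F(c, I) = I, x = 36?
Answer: 45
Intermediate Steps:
F(4, 3)*((5 - 1*26) + x) = 3*((5 - 1*26) + 36) = 3*((5 - 26) + 36) = 3*(-21 + 36) = 3*15 = 45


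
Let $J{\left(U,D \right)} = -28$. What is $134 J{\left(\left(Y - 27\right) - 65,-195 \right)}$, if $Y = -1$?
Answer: $-3752$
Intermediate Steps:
$134 J{\left(\left(Y - 27\right) - 65,-195 \right)} = 134 \left(-28\right) = -3752$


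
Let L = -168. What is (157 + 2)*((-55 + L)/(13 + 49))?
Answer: -35457/62 ≈ -571.89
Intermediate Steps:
(157 + 2)*((-55 + L)/(13 + 49)) = (157 + 2)*((-55 - 168)/(13 + 49)) = 159*(-223/62) = -35457/62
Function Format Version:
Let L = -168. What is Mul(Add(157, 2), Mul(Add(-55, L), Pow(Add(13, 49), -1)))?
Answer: Rational(-35457, 62) ≈ -571.89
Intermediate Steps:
Mul(Add(157, 2), Mul(Add(-55, L), Pow(Add(13, 49), -1))) = Mul(Add(157, 2), Mul(Add(-55, -168), Pow(Add(13, 49), -1))) = Mul(159, Mul(-223, Pow(62, -1))) = Mul(159, Mul(-223, Rational(1, 62))) = Mul(159, Rational(-223, 62)) = Rational(-35457, 62)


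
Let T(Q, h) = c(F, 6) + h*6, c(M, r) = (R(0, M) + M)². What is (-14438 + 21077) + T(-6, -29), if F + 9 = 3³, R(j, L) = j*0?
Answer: 6789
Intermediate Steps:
R(j, L) = 0
F = 18 (F = -9 + 3³ = -9 + 27 = 18)
c(M, r) = M² (c(M, r) = (0 + M)² = M²)
T(Q, h) = 324 + 6*h (T(Q, h) = 18² + h*6 = 324 + 6*h)
(-14438 + 21077) + T(-6, -29) = (-14438 + 21077) + (324 + 6*(-29)) = 6639 + (324 - 174) = 6639 + 150 = 6789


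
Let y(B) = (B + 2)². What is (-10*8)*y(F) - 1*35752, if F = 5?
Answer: -39672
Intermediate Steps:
y(B) = (2 + B)²
(-10*8)*y(F) - 1*35752 = (-10*8)*(2 + 5)² - 1*35752 = -80*7² - 35752 = -80*49 - 35752 = -3920 - 35752 = -39672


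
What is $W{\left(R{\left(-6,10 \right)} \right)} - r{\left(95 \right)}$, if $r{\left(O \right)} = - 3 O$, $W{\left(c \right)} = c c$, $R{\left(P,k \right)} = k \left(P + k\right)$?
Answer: $1885$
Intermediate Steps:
$W{\left(c \right)} = c^{2}$
$W{\left(R{\left(-6,10 \right)} \right)} - r{\left(95 \right)} = \left(10 \left(-6 + 10\right)\right)^{2} - \left(-3\right) 95 = \left(10 \cdot 4\right)^{2} - -285 = 40^{2} + 285 = 1600 + 285 = 1885$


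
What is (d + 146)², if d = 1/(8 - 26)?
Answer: 6901129/324 ≈ 21300.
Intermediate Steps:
d = -1/18 (d = 1/(-18) = -1/18 ≈ -0.055556)
(d + 146)² = (-1/18 + 146)² = (2627/18)² = 6901129/324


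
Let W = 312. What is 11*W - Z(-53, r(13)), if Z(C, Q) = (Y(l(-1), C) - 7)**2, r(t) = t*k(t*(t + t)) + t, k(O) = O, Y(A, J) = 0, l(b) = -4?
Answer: 3383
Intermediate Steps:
r(t) = t + 2*t**3 (r(t) = t*(t*(t + t)) + t = t*(t*(2*t)) + t = t*(2*t**2) + t = 2*t**3 + t = t + 2*t**3)
Z(C, Q) = 49 (Z(C, Q) = (0 - 7)**2 = (-7)**2 = 49)
11*W - Z(-53, r(13)) = 11*312 - 1*49 = 3432 - 49 = 3383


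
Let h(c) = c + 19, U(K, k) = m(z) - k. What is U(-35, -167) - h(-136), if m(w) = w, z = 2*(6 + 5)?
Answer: 306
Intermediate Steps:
z = 22 (z = 2*11 = 22)
U(K, k) = 22 - k
h(c) = 19 + c
U(-35, -167) - h(-136) = (22 - 1*(-167)) - (19 - 136) = (22 + 167) - 1*(-117) = 189 + 117 = 306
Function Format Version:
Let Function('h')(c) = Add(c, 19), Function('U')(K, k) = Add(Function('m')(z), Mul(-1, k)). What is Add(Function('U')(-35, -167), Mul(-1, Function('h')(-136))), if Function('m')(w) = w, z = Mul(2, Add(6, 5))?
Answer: 306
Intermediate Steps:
z = 22 (z = Mul(2, 11) = 22)
Function('U')(K, k) = Add(22, Mul(-1, k))
Function('h')(c) = Add(19, c)
Add(Function('U')(-35, -167), Mul(-1, Function('h')(-136))) = Add(Add(22, Mul(-1, -167)), Mul(-1, Add(19, -136))) = Add(Add(22, 167), Mul(-1, -117)) = Add(189, 117) = 306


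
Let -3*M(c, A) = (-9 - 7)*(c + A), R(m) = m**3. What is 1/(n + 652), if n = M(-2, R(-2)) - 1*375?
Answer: 3/671 ≈ 0.0044709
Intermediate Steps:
M(c, A) = 16*A/3 + 16*c/3 (M(c, A) = -(-9 - 7)*(c + A)/3 = -(-16)*(A + c)/3 = -(-16*A - 16*c)/3 = 16*A/3 + 16*c/3)
n = -1285/3 (n = ((16/3)*(-2)**3 + (16/3)*(-2)) - 1*375 = ((16/3)*(-8) - 32/3) - 375 = (-128/3 - 32/3) - 375 = -160/3 - 375 = -1285/3 ≈ -428.33)
1/(n + 652) = 1/(-1285/3 + 652) = 1/(671/3) = 3/671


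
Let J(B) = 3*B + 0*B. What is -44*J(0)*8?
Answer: 0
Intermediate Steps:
J(B) = 3*B (J(B) = 3*B + 0 = 3*B)
-44*J(0)*8 = -132*0*8 = -44*0*8 = 0*8 = 0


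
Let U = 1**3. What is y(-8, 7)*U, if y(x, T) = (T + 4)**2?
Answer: 121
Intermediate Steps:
U = 1
y(x, T) = (4 + T)**2
y(-8, 7)*U = (4 + 7)**2*1 = 11**2*1 = 121*1 = 121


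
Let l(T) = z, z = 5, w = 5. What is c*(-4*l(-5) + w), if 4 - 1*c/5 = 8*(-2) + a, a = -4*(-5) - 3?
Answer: -225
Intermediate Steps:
a = 17 (a = 20 - 3 = 17)
c = 15 (c = 20 - 5*(8*(-2) + 17) = 20 - 5*(-16 + 17) = 20 - 5*1 = 20 - 5 = 15)
l(T) = 5
c*(-4*l(-5) + w) = 15*(-4*5 + 5) = 15*(-20 + 5) = 15*(-15) = -225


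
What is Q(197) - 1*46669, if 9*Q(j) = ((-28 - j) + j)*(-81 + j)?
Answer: -423269/9 ≈ -47030.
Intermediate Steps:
Q(j) = 252 - 28*j/9 (Q(j) = (((-28 - j) + j)*(-81 + j))/9 = (-28*(-81 + j))/9 = (2268 - 28*j)/9 = 252 - 28*j/9)
Q(197) - 1*46669 = (252 - 28/9*197) - 1*46669 = (252 - 5516/9) - 46669 = -3248/9 - 46669 = -423269/9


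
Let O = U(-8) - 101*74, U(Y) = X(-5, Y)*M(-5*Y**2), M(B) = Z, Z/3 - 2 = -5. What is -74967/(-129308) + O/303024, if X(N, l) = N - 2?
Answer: 5439624655/9795856848 ≈ 0.55530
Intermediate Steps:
X(N, l) = -2 + N
Z = -9 (Z = 6 + 3*(-5) = 6 - 15 = -9)
M(B) = -9
U(Y) = 63 (U(Y) = (-2 - 5)*(-9) = -7*(-9) = 63)
O = -7411 (O = 63 - 101*74 = 63 - 7474 = -7411)
-74967/(-129308) + O/303024 = -74967/(-129308) - 7411/303024 = -74967*(-1/129308) - 7411*1/303024 = 74967/129308 - 7411/303024 = 5439624655/9795856848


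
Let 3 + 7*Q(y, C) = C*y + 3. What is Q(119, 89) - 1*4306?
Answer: -2793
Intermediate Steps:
Q(y, C) = C*y/7 (Q(y, C) = -3/7 + (C*y + 3)/7 = -3/7 + (3 + C*y)/7 = -3/7 + (3/7 + C*y/7) = C*y/7)
Q(119, 89) - 1*4306 = (1/7)*89*119 - 1*4306 = 1513 - 4306 = -2793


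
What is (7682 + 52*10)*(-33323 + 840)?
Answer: -266425566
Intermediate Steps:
(7682 + 52*10)*(-33323 + 840) = (7682 + 520)*(-32483) = 8202*(-32483) = -266425566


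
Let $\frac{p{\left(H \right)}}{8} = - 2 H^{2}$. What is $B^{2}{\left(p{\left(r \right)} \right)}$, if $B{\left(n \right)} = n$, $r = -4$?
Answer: $65536$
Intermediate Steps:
$p{\left(H \right)} = - 16 H^{2}$ ($p{\left(H \right)} = 8 \left(- 2 H^{2}\right) = - 16 H^{2}$)
$B^{2}{\left(p{\left(r \right)} \right)} = \left(- 16 \left(-4\right)^{2}\right)^{2} = \left(\left(-16\right) 16\right)^{2} = \left(-256\right)^{2} = 65536$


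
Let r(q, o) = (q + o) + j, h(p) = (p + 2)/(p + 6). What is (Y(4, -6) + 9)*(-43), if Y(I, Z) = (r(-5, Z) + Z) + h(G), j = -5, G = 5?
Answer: 5848/11 ≈ 531.64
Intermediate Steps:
h(p) = (2 + p)/(6 + p)
r(q, o) = -5 + o + q (r(q, o) = (q + o) - 5 = (o + q) - 5 = -5 + o + q)
Y(I, Z) = -103/11 + 2*Z (Y(I, Z) = ((-5 + Z - 5) + Z) + (2 + 5)/(6 + 5) = ((-10 + Z) + Z) + 7/11 = (-10 + 2*Z) + (1/11)*7 = (-10 + 2*Z) + 7/11 = -103/11 + 2*Z)
(Y(4, -6) + 9)*(-43) = ((-103/11 + 2*(-6)) + 9)*(-43) = ((-103/11 - 12) + 9)*(-43) = (-235/11 + 9)*(-43) = -136/11*(-43) = 5848/11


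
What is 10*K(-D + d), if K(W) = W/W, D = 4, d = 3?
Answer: 10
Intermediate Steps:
K(W) = 1
10*K(-D + d) = 10*1 = 10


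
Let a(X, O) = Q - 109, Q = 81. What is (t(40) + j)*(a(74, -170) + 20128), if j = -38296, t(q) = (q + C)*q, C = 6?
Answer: -732765600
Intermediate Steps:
t(q) = q*(6 + q) (t(q) = (q + 6)*q = (6 + q)*q = q*(6 + q))
a(X, O) = -28 (a(X, O) = 81 - 109 = -28)
(t(40) + j)*(a(74, -170) + 20128) = (40*(6 + 40) - 38296)*(-28 + 20128) = (40*46 - 38296)*20100 = (1840 - 38296)*20100 = -36456*20100 = -732765600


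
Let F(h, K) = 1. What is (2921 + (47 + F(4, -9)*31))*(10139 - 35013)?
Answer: -74597126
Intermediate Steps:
(2921 + (47 + F(4, -9)*31))*(10139 - 35013) = (2921 + (47 + 1*31))*(10139 - 35013) = (2921 + (47 + 31))*(-24874) = (2921 + 78)*(-24874) = 2999*(-24874) = -74597126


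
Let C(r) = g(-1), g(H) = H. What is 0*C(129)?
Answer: 0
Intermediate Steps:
C(r) = -1
0*C(129) = 0*(-1) = 0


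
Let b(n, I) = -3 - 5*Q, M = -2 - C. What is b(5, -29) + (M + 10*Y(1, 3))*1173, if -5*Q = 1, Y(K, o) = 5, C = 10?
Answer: 44572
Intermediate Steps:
Q = -⅕ (Q = -⅕*1 = -⅕ ≈ -0.20000)
M = -12 (M = -2 - 1*10 = -2 - 10 = -12)
b(n, I) = -2 (b(n, I) = -3 - 5*(-⅕) = -3 + 1 = -2)
b(5, -29) + (M + 10*Y(1, 3))*1173 = -2 + (-12 + 10*5)*1173 = -2 + (-12 + 50)*1173 = -2 + 38*1173 = -2 + 44574 = 44572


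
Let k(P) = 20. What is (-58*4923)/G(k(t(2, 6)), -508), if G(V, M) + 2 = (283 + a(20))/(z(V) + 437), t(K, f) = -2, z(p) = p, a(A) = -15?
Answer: 65244519/323 ≈ 2.0200e+5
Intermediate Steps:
G(V, M) = -2 + 268/(437 + V) (G(V, M) = -2 + (283 - 15)/(V + 437) = -2 + 268/(437 + V))
(-58*4923)/G(k(t(2, 6)), -508) = (-58*4923)/((2*(-303 - 1*20)/(437 + 20))) = -285534*457/(2*(-303 - 20)) = -285534/(2*(1/457)*(-323)) = -285534/(-646/457) = -285534*(-457/646) = 65244519/323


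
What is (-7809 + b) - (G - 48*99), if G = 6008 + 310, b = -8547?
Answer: -17922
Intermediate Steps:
G = 6318
(-7809 + b) - (G - 48*99) = (-7809 - 8547) - (6318 - 48*99) = -16356 - (6318 - 4752) = -16356 - 1*1566 = -16356 - 1566 = -17922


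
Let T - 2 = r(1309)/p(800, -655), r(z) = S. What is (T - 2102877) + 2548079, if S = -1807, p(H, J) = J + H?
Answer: 64552773/145 ≈ 4.4519e+5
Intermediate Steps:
p(H, J) = H + J
r(z) = -1807
T = -1517/145 (T = 2 - 1807/(800 - 655) = 2 - 1807/145 = -1517/145 ≈ -10.462)
(T - 2102877) + 2548079 = (-1517/145 - 2102877) + 2548079 = -304918682/145 + 2548079 = 64552773/145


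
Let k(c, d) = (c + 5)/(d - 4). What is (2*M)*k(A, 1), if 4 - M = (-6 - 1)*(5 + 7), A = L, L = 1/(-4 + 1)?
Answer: -2464/9 ≈ -273.78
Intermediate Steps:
L = -1/3 (L = 1/(-3) = -1/3 ≈ -0.33333)
A = -1/3 ≈ -0.33333
k(c, d) = (5 + c)/(-4 + d)
M = 88 (M = 4 - (-6 - 1)*(5 + 7) = 4 - (-7)*12 = 4 - 1*(-84) = 4 + 84 = 88)
(2*M)*k(A, 1) = (2*88)*((5 - 1/3)/(-4 + 1)) = 176*((14/3)/(-3)) = 176*(-1/3*14/3) = 176*(-14/9) = -2464/9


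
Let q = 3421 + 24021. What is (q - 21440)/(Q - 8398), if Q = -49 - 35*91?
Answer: -3001/5816 ≈ -0.51599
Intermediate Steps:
q = 27442
Q = -3234 (Q = -49 - 3185 = -3234)
(q - 21440)/(Q - 8398) = (27442 - 21440)/(-3234 - 8398) = 6002/(-11632) = 6002*(-1/11632) = -3001/5816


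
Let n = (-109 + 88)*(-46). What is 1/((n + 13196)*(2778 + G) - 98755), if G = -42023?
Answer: -1/555886445 ≈ -1.7989e-9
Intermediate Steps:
n = 966 (n = -21*(-46) = 966)
1/((n + 13196)*(2778 + G) - 98755) = 1/((966 + 13196)*(2778 - 42023) - 98755) = 1/(14162*(-39245) - 98755) = 1/(-555787690 - 98755) = 1/(-555886445) = -1/555886445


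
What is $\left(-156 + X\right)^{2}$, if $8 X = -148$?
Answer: $\frac{121801}{4} \approx 30450.0$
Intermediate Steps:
$X = - \frac{37}{2}$ ($X = \frac{1}{8} \left(-148\right) = - \frac{37}{2} \approx -18.5$)
$\left(-156 + X\right)^{2} = \left(-156 - \frac{37}{2}\right)^{2} = \left(- \frac{349}{2}\right)^{2} = \frac{121801}{4}$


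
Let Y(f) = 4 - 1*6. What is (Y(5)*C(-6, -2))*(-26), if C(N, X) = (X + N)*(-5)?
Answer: 2080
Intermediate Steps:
C(N, X) = -5*N - 5*X (C(N, X) = (N + X)*(-5) = -5*N - 5*X)
Y(f) = -2 (Y(f) = 4 - 6 = -2)
(Y(5)*C(-6, -2))*(-26) = -2*(-5*(-6) - 5*(-2))*(-26) = -2*(30 + 10)*(-26) = -2*40*(-26) = -80*(-26) = 2080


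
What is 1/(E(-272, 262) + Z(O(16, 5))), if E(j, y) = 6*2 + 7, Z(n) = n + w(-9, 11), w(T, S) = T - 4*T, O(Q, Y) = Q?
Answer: 1/62 ≈ 0.016129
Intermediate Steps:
w(T, S) = -3*T
Z(n) = 27 + n (Z(n) = n - 3*(-9) = n + 27 = 27 + n)
E(j, y) = 19 (E(j, y) = 12 + 7 = 19)
1/(E(-272, 262) + Z(O(16, 5))) = 1/(19 + (27 + 16)) = 1/(19 + 43) = 1/62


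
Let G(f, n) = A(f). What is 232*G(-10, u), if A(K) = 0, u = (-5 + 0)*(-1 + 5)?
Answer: 0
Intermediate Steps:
u = -20 (u = -5*4 = -20)
G(f, n) = 0
232*G(-10, u) = 232*0 = 0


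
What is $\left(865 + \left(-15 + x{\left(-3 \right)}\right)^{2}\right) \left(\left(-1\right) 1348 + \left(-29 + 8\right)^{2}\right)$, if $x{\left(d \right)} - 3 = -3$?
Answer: $-988630$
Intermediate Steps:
$x{\left(d \right)} = 0$ ($x{\left(d \right)} = 3 - 3 = 0$)
$\left(865 + \left(-15 + x{\left(-3 \right)}\right)^{2}\right) \left(\left(-1\right) 1348 + \left(-29 + 8\right)^{2}\right) = \left(865 + \left(-15 + 0\right)^{2}\right) \left(\left(-1\right) 1348 + \left(-29 + 8\right)^{2}\right) = \left(865 + \left(-15\right)^{2}\right) \left(-1348 + \left(-21\right)^{2}\right) = \left(865 + 225\right) \left(-1348 + 441\right) = 1090 \left(-907\right) = -988630$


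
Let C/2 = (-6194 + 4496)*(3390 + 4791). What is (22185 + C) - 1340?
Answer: -27761831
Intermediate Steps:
C = -27782676 (C = 2*((-6194 + 4496)*(3390 + 4791)) = 2*(-1698*8181) = 2*(-13891338) = -27782676)
(22185 + C) - 1340 = (22185 - 27782676) - 1340 = -27760491 - 1340 = -27761831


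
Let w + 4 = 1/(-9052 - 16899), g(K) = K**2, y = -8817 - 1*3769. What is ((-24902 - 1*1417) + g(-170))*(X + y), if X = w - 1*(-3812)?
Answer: -587946325699/25951 ≈ -2.2656e+7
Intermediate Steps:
y = -12586 (y = -8817 - 3769 = -12586)
w = -103805/25951 (w = -4 + 1/(-9052 - 16899) = -4 + 1/(-25951) = -4 - 1/25951 = -103805/25951 ≈ -4.0000)
X = 98821407/25951 (X = -103805/25951 - 1*(-3812) = -103805/25951 + 3812 = 98821407/25951 ≈ 3808.0)
((-24902 - 1*1417) + g(-170))*(X + y) = ((-24902 - 1*1417) + (-170)**2)*(98821407/25951 - 12586) = ((-24902 - 1417) + 28900)*(-227797879/25951) = (-26319 + 28900)*(-227797879/25951) = 2581*(-227797879/25951) = -587946325699/25951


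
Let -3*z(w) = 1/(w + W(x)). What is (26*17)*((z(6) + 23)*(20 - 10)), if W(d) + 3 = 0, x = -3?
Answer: 910520/9 ≈ 1.0117e+5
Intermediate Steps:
W(d) = -3 (W(d) = -3 + 0 = -3)
z(w) = -1/(3*(-3 + w)) (z(w) = -1/(3*(w - 3)) = -1/(3*(-3 + w)))
(26*17)*((z(6) + 23)*(20 - 10)) = (26*17)*((-1/(-9 + 3*6) + 23)*(20 - 10)) = 442*((-1/(-9 + 18) + 23)*10) = 442*((-1/9 + 23)*10) = 442*((-1*⅑ + 23)*10) = 442*((-⅑ + 23)*10) = 442*((206/9)*10) = 442*(2060/9) = 910520/9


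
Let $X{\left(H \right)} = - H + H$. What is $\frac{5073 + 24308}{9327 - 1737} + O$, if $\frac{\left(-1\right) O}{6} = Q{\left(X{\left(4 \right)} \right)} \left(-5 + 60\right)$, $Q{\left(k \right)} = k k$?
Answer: $\frac{2671}{690} \approx 3.871$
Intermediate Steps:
$X{\left(H \right)} = 0$
$Q{\left(k \right)} = k^{2}$
$O = 0$ ($O = - 6 \cdot 0^{2} \left(-5 + 60\right) = - 6 \cdot 0 \cdot 55 = \left(-6\right) 0 = 0$)
$\frac{5073 + 24308}{9327 - 1737} + O = \frac{5073 + 24308}{9327 - 1737} + 0 = \frac{29381}{7590} + 0 = 29381 \cdot \frac{1}{7590} + 0 = \frac{2671}{690} + 0 = \frac{2671}{690}$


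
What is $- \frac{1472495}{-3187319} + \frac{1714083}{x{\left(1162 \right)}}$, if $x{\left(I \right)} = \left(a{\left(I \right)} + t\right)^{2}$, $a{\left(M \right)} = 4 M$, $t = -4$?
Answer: $\frac{12406746746599}{22913355806928} \approx 0.54146$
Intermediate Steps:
$x{\left(I \right)} = \left(-4 + 4 I\right)^{2}$ ($x{\left(I \right)} = \left(4 I - 4\right)^{2} = \left(-4 + 4 I\right)^{2}$)
$- \frac{1472495}{-3187319} + \frac{1714083}{x{\left(1162 \right)}} = - \frac{1472495}{-3187319} + \frac{1714083}{16 \left(-1 + 1162\right)^{2}} = \left(-1472495\right) \left(- \frac{1}{3187319}\right) + \frac{1714083}{16 \cdot 1161^{2}} = \frac{1472495}{3187319} + \frac{1714083}{16 \cdot 1347921} = \frac{1472495}{3187319} + \frac{1714083}{21566736} = \frac{1472495}{3187319} + 1714083 \cdot \frac{1}{21566736} = \frac{1472495}{3187319} + \frac{571361}{7188912} = \frac{12406746746599}{22913355806928}$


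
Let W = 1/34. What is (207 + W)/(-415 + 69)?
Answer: -7039/11764 ≈ -0.59835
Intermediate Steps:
W = 1/34 ≈ 0.029412
(207 + W)/(-415 + 69) = (207 + 1/34)/(-415 + 69) = (7039/34)/(-346) = (7039/34)*(-1/346) = -7039/11764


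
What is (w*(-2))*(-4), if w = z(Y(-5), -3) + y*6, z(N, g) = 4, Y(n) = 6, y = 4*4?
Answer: 800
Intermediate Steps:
y = 16
w = 100 (w = 4 + 16*6 = 4 + 96 = 100)
(w*(-2))*(-4) = (100*(-2))*(-4) = -200*(-4) = 800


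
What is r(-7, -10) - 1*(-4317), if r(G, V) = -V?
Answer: 4327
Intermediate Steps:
r(-7, -10) - 1*(-4317) = -1*(-10) - 1*(-4317) = 10 + 4317 = 4327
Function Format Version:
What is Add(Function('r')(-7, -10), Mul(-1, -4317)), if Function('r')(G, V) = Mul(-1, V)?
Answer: 4327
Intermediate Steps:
Add(Function('r')(-7, -10), Mul(-1, -4317)) = Add(Mul(-1, -10), Mul(-1, -4317)) = Add(10, 4317) = 4327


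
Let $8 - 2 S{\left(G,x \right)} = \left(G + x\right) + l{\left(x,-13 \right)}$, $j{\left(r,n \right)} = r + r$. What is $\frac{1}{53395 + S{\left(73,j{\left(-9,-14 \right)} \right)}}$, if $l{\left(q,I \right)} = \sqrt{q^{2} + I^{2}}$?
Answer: $\frac{6279}{335119634} + \frac{\sqrt{493}}{5697033778} \approx 1.874 \cdot 10^{-5}$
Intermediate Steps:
$j{\left(r,n \right)} = 2 r$
$l{\left(q,I \right)} = \sqrt{I^{2} + q^{2}}$
$S{\left(G,x \right)} = 4 - \frac{G}{2} - \frac{x}{2} - \frac{\sqrt{169 + x^{2}}}{2}$ ($S{\left(G,x \right)} = 4 - \frac{\left(G + x\right) + \sqrt{\left(-13\right)^{2} + x^{2}}}{2} = 4 - \frac{\left(G + x\right) + \sqrt{169 + x^{2}}}{2} = 4 - \frac{G + x + \sqrt{169 + x^{2}}}{2} = 4 - \left(\frac{G}{2} + \frac{x}{2} + \frac{\sqrt{169 + x^{2}}}{2}\right) = 4 - \frac{G}{2} - \frac{x}{2} - \frac{\sqrt{169 + x^{2}}}{2}$)
$\frac{1}{53395 + S{\left(73,j{\left(-9,-14 \right)} \right)}} = \frac{1}{53395 - \left(\frac{65}{2} + \frac{\sqrt{169 + \left(2 \left(-9\right)\right)^{2}}}{2} + \frac{1}{2} \cdot 2 \left(-9\right)\right)} = \frac{1}{53395 - \left(\frac{47}{2} + \frac{\sqrt{169 + \left(-18\right)^{2}}}{2}\right)} = \frac{1}{53395 + \left(4 - \frac{73}{2} + 9 - \frac{\sqrt{169 + 324}}{2}\right)} = \frac{1}{53395 + \left(4 - \frac{73}{2} + 9 - \frac{\sqrt{493}}{2}\right)} = \frac{1}{53395 - \left(\frac{47}{2} + \frac{\sqrt{493}}{2}\right)} = \frac{1}{\frac{106743}{2} - \frac{\sqrt{493}}{2}}$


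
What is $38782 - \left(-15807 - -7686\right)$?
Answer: $46903$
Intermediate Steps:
$38782 - \left(-15807 - -7686\right) = 38782 - \left(-15807 + 7686\right) = 38782 - -8121 = 38782 + 8121 = 46903$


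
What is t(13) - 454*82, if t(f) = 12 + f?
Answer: -37203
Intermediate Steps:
t(13) - 454*82 = (12 + 13) - 454*82 = 25 - 37228 = -37203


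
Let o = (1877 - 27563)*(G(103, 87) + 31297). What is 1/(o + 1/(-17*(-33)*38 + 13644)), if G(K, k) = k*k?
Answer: -34962/34902986801111 ≈ -1.0017e-9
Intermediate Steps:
G(K, k) = k**2
o = -998312076 (o = (1877 - 27563)*(87**2 + 31297) = -25686*(7569 + 31297) = -25686*38866 = -998312076)
1/(o + 1/(-17*(-33)*38 + 13644)) = 1/(-998312076 + 1/(-17*(-33)*38 + 13644)) = 1/(-998312076 + 1/(561*38 + 13644)) = 1/(-998312076 + 1/(21318 + 13644)) = 1/(-998312076 + 1/34962) = 1/(-34902986801111/34962) = -34962/34902986801111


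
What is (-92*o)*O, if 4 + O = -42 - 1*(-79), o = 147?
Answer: -446292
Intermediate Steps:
O = 33 (O = -4 + (-42 - 1*(-79)) = -4 + (-42 + 79) = -4 + 37 = 33)
(-92*o)*O = -92*147*33 = -13524*33 = -446292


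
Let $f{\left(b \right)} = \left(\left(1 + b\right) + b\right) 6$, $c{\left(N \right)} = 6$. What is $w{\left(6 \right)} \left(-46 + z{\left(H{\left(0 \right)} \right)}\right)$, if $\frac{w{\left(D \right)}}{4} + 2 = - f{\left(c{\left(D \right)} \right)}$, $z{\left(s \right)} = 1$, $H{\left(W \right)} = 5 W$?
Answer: $14400$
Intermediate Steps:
$f{\left(b \right)} = 6 + 12 b$ ($f{\left(b \right)} = \left(1 + 2 b\right) 6 = 6 + 12 b$)
$w{\left(D \right)} = -320$ ($w{\left(D \right)} = -8 + 4 \left(- (6 + 12 \cdot 6)\right) = -8 + 4 \left(- (6 + 72)\right) = -8 + 4 \left(\left(-1\right) 78\right) = -8 + 4 \left(-78\right) = -8 - 312 = -320$)
$w{\left(6 \right)} \left(-46 + z{\left(H{\left(0 \right)} \right)}\right) = - 320 \left(-46 + 1\right) = \left(-320\right) \left(-45\right) = 14400$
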